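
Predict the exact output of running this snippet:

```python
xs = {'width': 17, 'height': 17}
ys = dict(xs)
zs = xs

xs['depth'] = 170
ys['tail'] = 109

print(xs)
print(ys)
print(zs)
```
{'width': 17, 'height': 17, 'depth': 170}
{'width': 17, 'height': 17, 'tail': 109}
{'width': 17, 'height': 17, 'depth': 170}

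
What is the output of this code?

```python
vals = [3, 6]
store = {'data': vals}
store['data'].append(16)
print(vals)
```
[3, 6, 16]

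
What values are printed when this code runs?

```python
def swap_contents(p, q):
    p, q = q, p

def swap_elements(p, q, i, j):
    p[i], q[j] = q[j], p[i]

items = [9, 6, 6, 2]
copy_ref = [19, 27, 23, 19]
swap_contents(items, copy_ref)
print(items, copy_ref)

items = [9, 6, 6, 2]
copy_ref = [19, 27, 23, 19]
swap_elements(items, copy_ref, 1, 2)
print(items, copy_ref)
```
[9, 6, 6, 2] [19, 27, 23, 19]
[9, 23, 6, 2] [19, 27, 6, 19]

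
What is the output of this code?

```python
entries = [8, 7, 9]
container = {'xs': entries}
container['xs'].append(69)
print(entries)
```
[8, 7, 9, 69]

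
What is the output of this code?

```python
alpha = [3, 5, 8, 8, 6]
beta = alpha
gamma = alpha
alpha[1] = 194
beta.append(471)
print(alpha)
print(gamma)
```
[3, 194, 8, 8, 6, 471]
[3, 194, 8, 8, 6, 471]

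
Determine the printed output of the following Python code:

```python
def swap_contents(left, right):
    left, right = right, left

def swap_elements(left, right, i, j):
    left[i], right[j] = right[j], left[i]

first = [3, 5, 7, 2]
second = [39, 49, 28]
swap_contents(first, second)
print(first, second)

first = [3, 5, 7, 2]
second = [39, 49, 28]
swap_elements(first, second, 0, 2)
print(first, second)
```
[3, 5, 7, 2] [39, 49, 28]
[28, 5, 7, 2] [39, 49, 3]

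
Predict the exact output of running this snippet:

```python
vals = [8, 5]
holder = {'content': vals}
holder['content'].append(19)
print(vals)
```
[8, 5, 19]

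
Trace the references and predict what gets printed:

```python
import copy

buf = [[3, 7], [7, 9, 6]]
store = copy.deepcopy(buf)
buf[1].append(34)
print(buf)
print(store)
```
[[3, 7], [7, 9, 6, 34]]
[[3, 7], [7, 9, 6]]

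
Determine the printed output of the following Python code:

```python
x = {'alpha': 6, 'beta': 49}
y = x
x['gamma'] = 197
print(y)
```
{'alpha': 6, 'beta': 49, 'gamma': 197}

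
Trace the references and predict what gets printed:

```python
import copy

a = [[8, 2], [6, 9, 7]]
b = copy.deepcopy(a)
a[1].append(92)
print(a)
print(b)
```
[[8, 2], [6, 9, 7, 92]]
[[8, 2], [6, 9, 7]]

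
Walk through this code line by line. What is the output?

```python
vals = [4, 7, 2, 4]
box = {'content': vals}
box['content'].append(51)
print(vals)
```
[4, 7, 2, 4, 51]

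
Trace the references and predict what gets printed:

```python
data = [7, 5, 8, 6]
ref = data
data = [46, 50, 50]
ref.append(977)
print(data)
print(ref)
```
[46, 50, 50]
[7, 5, 8, 6, 977]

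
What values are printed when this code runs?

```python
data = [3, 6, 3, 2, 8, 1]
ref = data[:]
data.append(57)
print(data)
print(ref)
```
[3, 6, 3, 2, 8, 1, 57]
[3, 6, 3, 2, 8, 1]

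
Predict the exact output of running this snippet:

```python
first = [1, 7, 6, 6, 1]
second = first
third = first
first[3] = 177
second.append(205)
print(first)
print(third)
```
[1, 7, 6, 177, 1, 205]
[1, 7, 6, 177, 1, 205]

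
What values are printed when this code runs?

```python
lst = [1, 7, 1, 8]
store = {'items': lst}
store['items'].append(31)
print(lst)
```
[1, 7, 1, 8, 31]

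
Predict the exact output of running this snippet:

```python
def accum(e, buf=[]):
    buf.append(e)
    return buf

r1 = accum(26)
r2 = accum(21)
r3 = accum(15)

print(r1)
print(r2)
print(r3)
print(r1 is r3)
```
[26, 21, 15]
[26, 21, 15]
[26, 21, 15]
True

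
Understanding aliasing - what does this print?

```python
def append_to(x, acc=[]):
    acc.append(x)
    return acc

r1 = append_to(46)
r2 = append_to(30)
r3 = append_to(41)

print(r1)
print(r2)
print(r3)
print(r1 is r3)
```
[46, 30, 41]
[46, 30, 41]
[46, 30, 41]
True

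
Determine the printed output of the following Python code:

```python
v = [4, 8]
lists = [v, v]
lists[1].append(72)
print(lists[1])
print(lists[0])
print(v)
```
[4, 8, 72]
[4, 8, 72]
[4, 8, 72]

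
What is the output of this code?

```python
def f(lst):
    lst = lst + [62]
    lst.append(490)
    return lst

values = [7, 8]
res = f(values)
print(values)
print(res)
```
[7, 8]
[7, 8, 62, 490]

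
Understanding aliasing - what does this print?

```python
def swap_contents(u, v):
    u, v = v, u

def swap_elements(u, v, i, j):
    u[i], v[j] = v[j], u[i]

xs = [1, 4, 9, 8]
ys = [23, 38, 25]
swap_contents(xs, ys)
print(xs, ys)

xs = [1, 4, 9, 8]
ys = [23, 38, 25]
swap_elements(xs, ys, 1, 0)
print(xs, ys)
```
[1, 4, 9, 8] [23, 38, 25]
[1, 23, 9, 8] [4, 38, 25]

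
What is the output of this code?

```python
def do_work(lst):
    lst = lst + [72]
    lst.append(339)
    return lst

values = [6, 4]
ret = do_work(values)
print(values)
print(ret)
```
[6, 4]
[6, 4, 72, 339]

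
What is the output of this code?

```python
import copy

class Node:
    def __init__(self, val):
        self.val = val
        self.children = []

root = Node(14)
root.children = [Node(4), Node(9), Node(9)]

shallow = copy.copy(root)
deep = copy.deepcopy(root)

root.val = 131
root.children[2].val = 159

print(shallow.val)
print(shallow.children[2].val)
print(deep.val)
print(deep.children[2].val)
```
14
159
14
9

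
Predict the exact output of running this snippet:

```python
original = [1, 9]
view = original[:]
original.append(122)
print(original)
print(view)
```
[1, 9, 122]
[1, 9]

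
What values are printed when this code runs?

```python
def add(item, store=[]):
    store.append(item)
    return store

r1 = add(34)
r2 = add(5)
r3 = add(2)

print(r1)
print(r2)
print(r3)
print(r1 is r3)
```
[34, 5, 2]
[34, 5, 2]
[34, 5, 2]
True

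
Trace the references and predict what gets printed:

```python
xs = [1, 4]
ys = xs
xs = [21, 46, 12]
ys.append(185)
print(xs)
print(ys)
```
[21, 46, 12]
[1, 4, 185]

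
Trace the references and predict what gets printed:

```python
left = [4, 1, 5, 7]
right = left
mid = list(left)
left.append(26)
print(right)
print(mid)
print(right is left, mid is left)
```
[4, 1, 5, 7, 26]
[4, 1, 5, 7]
True False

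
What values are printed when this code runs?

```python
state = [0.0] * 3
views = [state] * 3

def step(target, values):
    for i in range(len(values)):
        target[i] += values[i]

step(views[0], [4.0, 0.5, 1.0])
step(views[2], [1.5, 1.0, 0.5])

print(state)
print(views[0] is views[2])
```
[5.5, 1.5, 1.5]
True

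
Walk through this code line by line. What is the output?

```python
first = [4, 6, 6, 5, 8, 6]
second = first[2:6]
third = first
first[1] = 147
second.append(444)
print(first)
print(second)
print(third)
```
[4, 147, 6, 5, 8, 6]
[6, 5, 8, 6, 444]
[4, 147, 6, 5, 8, 6]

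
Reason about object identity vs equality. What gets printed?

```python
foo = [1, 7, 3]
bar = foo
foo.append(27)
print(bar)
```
[1, 7, 3, 27]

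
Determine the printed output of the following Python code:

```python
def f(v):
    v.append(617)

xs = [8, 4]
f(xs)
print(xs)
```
[8, 4, 617]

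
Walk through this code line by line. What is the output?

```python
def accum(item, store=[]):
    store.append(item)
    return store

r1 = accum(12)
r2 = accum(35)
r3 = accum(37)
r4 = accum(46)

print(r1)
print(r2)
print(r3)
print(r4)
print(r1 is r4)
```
[12, 35, 37, 46]
[12, 35, 37, 46]
[12, 35, 37, 46]
[12, 35, 37, 46]
True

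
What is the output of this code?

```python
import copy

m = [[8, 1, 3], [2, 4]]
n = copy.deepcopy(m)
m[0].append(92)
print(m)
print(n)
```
[[8, 1, 3, 92], [2, 4]]
[[8, 1, 3], [2, 4]]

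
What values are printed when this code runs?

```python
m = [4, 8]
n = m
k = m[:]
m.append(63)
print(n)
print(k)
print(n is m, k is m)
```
[4, 8, 63]
[4, 8]
True False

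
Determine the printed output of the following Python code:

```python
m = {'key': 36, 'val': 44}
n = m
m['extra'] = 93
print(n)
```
{'key': 36, 'val': 44, 'extra': 93}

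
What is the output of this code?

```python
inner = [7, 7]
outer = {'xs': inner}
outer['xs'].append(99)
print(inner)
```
[7, 7, 99]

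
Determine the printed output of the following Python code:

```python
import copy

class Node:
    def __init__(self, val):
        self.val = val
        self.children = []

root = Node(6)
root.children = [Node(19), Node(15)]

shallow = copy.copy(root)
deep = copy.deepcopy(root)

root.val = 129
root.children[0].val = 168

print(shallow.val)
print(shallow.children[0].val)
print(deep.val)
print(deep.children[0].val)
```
6
168
6
19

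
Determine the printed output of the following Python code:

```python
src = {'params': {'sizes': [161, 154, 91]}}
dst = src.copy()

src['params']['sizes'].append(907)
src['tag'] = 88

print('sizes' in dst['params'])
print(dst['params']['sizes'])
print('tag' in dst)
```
True
[161, 154, 91, 907]
False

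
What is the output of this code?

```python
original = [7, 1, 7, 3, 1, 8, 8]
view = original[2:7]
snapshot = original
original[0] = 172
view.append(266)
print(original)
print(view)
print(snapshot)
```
[172, 1, 7, 3, 1, 8, 8]
[7, 3, 1, 8, 8, 266]
[172, 1, 7, 3, 1, 8, 8]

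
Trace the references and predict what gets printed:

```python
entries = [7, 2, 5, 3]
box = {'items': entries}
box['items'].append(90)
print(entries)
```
[7, 2, 5, 3, 90]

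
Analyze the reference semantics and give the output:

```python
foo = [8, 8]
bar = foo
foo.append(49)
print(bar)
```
[8, 8, 49]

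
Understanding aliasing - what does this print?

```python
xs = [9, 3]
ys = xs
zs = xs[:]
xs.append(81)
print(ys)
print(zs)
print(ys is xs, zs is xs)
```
[9, 3, 81]
[9, 3]
True False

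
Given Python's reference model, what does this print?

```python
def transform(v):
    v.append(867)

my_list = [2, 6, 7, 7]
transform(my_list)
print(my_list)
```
[2, 6, 7, 7, 867]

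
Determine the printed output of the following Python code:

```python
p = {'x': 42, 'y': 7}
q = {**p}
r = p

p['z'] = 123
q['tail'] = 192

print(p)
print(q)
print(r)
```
{'x': 42, 'y': 7, 'z': 123}
{'x': 42, 'y': 7, 'tail': 192}
{'x': 42, 'y': 7, 'z': 123}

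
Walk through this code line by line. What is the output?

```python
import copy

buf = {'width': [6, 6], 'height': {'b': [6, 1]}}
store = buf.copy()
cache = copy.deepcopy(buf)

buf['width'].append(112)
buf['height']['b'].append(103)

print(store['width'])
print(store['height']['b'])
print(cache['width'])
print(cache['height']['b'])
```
[6, 6, 112]
[6, 1, 103]
[6, 6]
[6, 1]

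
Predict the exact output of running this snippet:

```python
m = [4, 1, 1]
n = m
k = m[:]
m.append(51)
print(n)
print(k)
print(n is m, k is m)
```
[4, 1, 1, 51]
[4, 1, 1]
True False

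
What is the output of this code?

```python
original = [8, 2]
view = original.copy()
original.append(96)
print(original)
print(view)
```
[8, 2, 96]
[8, 2]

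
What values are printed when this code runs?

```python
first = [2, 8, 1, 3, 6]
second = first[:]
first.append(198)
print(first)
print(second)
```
[2, 8, 1, 3, 6, 198]
[2, 8, 1, 3, 6]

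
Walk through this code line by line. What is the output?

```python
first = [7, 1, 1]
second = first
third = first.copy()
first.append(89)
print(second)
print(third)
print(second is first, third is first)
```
[7, 1, 1, 89]
[7, 1, 1]
True False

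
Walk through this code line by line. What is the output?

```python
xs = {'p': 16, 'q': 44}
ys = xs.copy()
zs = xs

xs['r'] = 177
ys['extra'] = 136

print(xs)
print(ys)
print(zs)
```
{'p': 16, 'q': 44, 'r': 177}
{'p': 16, 'q': 44, 'extra': 136}
{'p': 16, 'q': 44, 'r': 177}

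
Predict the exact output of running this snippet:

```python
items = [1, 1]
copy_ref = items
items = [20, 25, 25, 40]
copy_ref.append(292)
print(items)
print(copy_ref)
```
[20, 25, 25, 40]
[1, 1, 292]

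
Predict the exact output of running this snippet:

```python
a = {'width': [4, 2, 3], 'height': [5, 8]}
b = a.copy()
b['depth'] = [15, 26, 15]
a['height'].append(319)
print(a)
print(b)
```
{'width': [4, 2, 3], 'height': [5, 8, 319]}
{'width': [4, 2, 3], 'height': [5, 8, 319], 'depth': [15, 26, 15]}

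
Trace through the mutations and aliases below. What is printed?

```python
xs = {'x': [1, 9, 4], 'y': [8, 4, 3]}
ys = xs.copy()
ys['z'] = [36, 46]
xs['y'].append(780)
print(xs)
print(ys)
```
{'x': [1, 9, 4], 'y': [8, 4, 3, 780]}
{'x': [1, 9, 4], 'y': [8, 4, 3, 780], 'z': [36, 46]}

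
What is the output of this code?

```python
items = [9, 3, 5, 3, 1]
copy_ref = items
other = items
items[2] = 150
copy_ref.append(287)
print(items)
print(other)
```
[9, 3, 150, 3, 1, 287]
[9, 3, 150, 3, 1, 287]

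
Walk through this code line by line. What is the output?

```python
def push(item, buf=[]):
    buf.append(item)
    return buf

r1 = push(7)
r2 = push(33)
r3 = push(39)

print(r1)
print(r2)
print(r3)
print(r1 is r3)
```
[7, 33, 39]
[7, 33, 39]
[7, 33, 39]
True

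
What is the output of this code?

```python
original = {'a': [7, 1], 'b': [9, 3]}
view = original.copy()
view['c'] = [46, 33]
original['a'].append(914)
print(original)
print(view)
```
{'a': [7, 1, 914], 'b': [9, 3]}
{'a': [7, 1, 914], 'b': [9, 3], 'c': [46, 33]}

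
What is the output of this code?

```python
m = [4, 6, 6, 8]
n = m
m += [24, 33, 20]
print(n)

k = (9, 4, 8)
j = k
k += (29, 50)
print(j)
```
[4, 6, 6, 8, 24, 33, 20]
(9, 4, 8)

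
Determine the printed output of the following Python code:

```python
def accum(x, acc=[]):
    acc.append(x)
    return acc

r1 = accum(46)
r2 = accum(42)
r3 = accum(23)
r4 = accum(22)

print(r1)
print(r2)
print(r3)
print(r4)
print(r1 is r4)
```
[46, 42, 23, 22]
[46, 42, 23, 22]
[46, 42, 23, 22]
[46, 42, 23, 22]
True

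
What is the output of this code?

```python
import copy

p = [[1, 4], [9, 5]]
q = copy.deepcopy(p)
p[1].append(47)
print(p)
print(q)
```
[[1, 4], [9, 5, 47]]
[[1, 4], [9, 5]]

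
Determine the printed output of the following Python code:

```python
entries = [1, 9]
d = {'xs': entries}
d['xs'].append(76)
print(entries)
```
[1, 9, 76]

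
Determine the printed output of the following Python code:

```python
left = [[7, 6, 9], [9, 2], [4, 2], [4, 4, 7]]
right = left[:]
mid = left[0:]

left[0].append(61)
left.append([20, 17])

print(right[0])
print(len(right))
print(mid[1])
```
[7, 6, 9, 61]
4
[9, 2]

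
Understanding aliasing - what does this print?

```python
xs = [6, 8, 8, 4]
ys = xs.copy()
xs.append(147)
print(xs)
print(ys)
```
[6, 8, 8, 4, 147]
[6, 8, 8, 4]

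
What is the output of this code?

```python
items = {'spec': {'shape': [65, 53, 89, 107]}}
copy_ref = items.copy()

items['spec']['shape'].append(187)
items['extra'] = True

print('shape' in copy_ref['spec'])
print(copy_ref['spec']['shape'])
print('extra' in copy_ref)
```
True
[65, 53, 89, 107, 187]
False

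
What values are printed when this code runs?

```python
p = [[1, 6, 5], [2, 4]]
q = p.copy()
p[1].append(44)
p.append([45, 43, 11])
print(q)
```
[[1, 6, 5], [2, 4, 44]]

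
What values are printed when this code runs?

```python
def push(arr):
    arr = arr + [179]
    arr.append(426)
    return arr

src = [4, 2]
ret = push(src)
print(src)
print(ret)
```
[4, 2]
[4, 2, 179, 426]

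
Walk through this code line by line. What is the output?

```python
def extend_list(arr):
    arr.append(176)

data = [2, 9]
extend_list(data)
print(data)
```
[2, 9, 176]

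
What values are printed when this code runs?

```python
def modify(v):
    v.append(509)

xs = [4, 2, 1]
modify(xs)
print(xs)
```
[4, 2, 1, 509]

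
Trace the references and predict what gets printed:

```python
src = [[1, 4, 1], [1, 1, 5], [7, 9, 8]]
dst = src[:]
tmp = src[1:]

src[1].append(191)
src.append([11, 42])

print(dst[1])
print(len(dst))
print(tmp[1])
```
[1, 1, 5, 191]
3
[7, 9, 8]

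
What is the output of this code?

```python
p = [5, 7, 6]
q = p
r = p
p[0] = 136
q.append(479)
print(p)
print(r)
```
[136, 7, 6, 479]
[136, 7, 6, 479]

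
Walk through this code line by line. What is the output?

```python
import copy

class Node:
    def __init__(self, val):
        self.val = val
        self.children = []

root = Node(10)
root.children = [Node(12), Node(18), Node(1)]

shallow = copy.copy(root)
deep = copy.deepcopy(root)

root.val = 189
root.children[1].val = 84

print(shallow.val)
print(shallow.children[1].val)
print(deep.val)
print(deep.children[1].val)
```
10
84
10
18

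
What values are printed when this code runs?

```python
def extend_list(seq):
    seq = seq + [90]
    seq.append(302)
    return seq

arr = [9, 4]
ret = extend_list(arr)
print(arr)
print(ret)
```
[9, 4]
[9, 4, 90, 302]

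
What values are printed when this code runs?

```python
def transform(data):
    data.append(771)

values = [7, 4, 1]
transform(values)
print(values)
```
[7, 4, 1, 771]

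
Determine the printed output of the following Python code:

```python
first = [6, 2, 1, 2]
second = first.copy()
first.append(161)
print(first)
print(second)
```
[6, 2, 1, 2, 161]
[6, 2, 1, 2]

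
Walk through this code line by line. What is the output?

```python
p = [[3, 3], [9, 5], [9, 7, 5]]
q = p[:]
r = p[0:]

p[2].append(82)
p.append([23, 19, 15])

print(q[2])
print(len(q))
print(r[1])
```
[9, 7, 5, 82]
3
[9, 5]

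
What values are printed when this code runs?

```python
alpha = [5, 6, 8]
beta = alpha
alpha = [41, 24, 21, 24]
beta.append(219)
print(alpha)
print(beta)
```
[41, 24, 21, 24]
[5, 6, 8, 219]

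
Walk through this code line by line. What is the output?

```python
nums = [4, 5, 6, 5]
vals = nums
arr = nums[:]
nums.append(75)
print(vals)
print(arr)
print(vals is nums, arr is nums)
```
[4, 5, 6, 5, 75]
[4, 5, 6, 5]
True False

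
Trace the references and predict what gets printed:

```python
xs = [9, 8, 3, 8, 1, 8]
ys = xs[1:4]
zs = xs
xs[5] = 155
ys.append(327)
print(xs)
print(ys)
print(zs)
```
[9, 8, 3, 8, 1, 155]
[8, 3, 8, 327]
[9, 8, 3, 8, 1, 155]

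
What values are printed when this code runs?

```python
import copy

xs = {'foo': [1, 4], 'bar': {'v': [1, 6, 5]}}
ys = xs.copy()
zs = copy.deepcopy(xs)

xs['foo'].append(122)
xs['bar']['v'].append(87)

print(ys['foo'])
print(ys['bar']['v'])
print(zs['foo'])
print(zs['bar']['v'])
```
[1, 4, 122]
[1, 6, 5, 87]
[1, 4]
[1, 6, 5]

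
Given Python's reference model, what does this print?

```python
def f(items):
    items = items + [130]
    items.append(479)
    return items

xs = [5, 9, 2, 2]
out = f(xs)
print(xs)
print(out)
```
[5, 9, 2, 2]
[5, 9, 2, 2, 130, 479]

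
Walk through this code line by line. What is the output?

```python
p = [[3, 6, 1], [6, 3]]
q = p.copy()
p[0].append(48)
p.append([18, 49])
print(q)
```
[[3, 6, 1, 48], [6, 3]]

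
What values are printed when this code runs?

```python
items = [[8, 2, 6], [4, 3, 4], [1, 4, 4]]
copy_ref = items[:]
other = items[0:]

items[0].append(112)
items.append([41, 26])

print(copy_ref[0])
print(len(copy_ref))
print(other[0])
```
[8, 2, 6, 112]
3
[8, 2, 6, 112]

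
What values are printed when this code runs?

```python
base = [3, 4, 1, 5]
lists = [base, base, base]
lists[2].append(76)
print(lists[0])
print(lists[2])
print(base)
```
[3, 4, 1, 5, 76]
[3, 4, 1, 5, 76]
[3, 4, 1, 5, 76]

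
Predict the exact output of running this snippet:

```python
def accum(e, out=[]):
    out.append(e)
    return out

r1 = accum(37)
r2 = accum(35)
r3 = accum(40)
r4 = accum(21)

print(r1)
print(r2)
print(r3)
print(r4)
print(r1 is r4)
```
[37, 35, 40, 21]
[37, 35, 40, 21]
[37, 35, 40, 21]
[37, 35, 40, 21]
True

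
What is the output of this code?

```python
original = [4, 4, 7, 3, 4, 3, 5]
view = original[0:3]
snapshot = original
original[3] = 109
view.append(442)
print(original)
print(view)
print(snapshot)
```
[4, 4, 7, 109, 4, 3, 5]
[4, 4, 7, 442]
[4, 4, 7, 109, 4, 3, 5]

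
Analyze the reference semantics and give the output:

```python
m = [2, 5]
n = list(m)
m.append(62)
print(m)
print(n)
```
[2, 5, 62]
[2, 5]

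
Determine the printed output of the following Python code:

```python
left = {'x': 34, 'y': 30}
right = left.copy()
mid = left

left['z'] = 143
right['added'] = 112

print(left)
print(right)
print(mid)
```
{'x': 34, 'y': 30, 'z': 143}
{'x': 34, 'y': 30, 'added': 112}
{'x': 34, 'y': 30, 'z': 143}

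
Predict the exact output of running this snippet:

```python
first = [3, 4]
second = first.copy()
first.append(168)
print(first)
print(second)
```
[3, 4, 168]
[3, 4]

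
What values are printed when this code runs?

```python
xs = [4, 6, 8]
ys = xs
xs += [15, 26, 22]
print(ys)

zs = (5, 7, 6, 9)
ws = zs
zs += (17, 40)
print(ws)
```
[4, 6, 8, 15, 26, 22]
(5, 7, 6, 9)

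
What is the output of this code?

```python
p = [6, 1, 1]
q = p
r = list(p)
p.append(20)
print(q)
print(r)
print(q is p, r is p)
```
[6, 1, 1, 20]
[6, 1, 1]
True False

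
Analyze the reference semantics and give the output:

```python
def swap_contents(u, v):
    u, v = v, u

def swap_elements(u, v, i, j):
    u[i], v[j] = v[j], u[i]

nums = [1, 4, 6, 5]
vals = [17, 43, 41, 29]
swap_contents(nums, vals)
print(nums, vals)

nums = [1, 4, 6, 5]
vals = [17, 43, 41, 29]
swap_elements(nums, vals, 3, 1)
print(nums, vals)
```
[1, 4, 6, 5] [17, 43, 41, 29]
[1, 4, 6, 43] [17, 5, 41, 29]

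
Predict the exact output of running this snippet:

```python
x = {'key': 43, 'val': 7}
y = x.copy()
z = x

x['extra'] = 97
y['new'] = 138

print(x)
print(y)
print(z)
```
{'key': 43, 'val': 7, 'extra': 97}
{'key': 43, 'val': 7, 'new': 138}
{'key': 43, 'val': 7, 'extra': 97}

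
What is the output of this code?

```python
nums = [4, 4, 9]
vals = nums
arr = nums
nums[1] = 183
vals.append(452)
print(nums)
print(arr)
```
[4, 183, 9, 452]
[4, 183, 9, 452]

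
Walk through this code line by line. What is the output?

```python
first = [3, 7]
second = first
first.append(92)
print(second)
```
[3, 7, 92]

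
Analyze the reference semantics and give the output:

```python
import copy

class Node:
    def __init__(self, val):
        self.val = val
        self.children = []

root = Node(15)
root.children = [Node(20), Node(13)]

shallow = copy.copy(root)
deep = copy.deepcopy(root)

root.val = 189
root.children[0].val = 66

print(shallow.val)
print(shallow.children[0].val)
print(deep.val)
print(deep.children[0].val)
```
15
66
15
20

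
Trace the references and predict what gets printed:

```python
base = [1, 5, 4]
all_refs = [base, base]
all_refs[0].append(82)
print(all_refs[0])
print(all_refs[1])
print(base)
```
[1, 5, 4, 82]
[1, 5, 4, 82]
[1, 5, 4, 82]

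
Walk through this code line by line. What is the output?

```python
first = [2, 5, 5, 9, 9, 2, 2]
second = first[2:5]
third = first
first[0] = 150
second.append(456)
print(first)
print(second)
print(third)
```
[150, 5, 5, 9, 9, 2, 2]
[5, 9, 9, 456]
[150, 5, 5, 9, 9, 2, 2]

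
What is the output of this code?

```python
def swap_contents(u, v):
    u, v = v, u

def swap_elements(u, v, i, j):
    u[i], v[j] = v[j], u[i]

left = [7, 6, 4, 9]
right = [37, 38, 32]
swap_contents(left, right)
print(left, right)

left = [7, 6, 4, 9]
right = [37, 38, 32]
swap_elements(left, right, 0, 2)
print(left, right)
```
[7, 6, 4, 9] [37, 38, 32]
[32, 6, 4, 9] [37, 38, 7]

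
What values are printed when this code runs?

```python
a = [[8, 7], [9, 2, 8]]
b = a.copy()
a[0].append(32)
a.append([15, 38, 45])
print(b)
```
[[8, 7, 32], [9, 2, 8]]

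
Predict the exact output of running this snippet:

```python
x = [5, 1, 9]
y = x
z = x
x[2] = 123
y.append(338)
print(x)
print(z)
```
[5, 1, 123, 338]
[5, 1, 123, 338]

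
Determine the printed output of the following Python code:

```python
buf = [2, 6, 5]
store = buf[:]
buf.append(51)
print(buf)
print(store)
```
[2, 6, 5, 51]
[2, 6, 5]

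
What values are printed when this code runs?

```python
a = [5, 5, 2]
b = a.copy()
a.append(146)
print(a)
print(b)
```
[5, 5, 2, 146]
[5, 5, 2]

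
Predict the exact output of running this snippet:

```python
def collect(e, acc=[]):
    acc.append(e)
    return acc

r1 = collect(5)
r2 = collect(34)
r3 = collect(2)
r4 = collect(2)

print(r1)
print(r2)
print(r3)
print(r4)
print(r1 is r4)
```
[5, 34, 2, 2]
[5, 34, 2, 2]
[5, 34, 2, 2]
[5, 34, 2, 2]
True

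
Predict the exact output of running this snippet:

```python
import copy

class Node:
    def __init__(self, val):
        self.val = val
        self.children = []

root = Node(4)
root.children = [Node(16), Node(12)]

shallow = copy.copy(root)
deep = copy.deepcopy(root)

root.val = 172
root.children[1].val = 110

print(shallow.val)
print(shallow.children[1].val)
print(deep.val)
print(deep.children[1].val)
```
4
110
4
12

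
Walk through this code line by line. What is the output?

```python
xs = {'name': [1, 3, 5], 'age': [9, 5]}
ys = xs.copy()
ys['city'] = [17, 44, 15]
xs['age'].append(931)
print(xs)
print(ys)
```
{'name': [1, 3, 5], 'age': [9, 5, 931]}
{'name': [1, 3, 5], 'age': [9, 5, 931], 'city': [17, 44, 15]}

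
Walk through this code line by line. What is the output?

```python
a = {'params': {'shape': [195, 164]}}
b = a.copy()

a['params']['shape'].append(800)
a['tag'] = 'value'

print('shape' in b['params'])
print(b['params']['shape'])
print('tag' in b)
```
True
[195, 164, 800]
False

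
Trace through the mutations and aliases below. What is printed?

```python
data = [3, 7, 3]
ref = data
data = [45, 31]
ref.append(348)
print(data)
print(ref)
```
[45, 31]
[3, 7, 3, 348]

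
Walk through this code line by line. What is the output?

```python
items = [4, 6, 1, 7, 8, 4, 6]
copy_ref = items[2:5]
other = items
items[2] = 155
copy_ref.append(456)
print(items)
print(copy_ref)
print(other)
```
[4, 6, 155, 7, 8, 4, 6]
[1, 7, 8, 456]
[4, 6, 155, 7, 8, 4, 6]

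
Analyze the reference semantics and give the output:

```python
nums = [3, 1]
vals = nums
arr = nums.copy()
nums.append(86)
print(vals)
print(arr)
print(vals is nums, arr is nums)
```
[3, 1, 86]
[3, 1]
True False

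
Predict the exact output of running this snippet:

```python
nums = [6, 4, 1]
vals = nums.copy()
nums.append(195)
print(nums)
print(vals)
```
[6, 4, 1, 195]
[6, 4, 1]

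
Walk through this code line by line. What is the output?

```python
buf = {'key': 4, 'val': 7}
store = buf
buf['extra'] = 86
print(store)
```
{'key': 4, 'val': 7, 'extra': 86}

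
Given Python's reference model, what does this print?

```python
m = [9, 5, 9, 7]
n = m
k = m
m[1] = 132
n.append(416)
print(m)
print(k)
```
[9, 132, 9, 7, 416]
[9, 132, 9, 7, 416]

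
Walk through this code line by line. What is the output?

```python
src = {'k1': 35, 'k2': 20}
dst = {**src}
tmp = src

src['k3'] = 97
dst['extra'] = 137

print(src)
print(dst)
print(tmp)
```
{'k1': 35, 'k2': 20, 'k3': 97}
{'k1': 35, 'k2': 20, 'extra': 137}
{'k1': 35, 'k2': 20, 'k3': 97}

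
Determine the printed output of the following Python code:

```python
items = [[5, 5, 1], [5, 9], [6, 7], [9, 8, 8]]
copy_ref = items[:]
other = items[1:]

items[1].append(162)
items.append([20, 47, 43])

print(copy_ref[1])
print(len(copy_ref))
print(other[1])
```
[5, 9, 162]
4
[6, 7]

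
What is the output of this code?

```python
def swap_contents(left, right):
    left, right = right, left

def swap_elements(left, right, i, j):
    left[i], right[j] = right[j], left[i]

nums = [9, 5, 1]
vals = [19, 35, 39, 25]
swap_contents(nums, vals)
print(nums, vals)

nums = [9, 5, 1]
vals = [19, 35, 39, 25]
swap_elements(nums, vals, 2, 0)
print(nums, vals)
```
[9, 5, 1] [19, 35, 39, 25]
[9, 5, 19] [1, 35, 39, 25]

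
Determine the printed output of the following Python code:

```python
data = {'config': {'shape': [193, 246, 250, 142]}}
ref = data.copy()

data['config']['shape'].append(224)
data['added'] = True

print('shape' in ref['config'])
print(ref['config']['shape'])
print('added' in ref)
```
True
[193, 246, 250, 142, 224]
False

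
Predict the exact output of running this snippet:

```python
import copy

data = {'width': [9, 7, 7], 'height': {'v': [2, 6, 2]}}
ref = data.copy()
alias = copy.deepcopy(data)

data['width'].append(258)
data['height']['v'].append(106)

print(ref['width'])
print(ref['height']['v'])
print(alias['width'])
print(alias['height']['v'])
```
[9, 7, 7, 258]
[2, 6, 2, 106]
[9, 7, 7]
[2, 6, 2]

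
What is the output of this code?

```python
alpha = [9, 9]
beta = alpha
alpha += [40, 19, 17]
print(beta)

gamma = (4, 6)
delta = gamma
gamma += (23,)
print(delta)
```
[9, 9, 40, 19, 17]
(4, 6)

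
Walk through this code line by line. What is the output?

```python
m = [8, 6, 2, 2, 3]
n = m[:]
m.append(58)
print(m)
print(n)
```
[8, 6, 2, 2, 3, 58]
[8, 6, 2, 2, 3]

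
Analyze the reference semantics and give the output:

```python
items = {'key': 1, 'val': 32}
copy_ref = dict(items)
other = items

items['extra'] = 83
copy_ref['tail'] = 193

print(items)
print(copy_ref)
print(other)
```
{'key': 1, 'val': 32, 'extra': 83}
{'key': 1, 'val': 32, 'tail': 193}
{'key': 1, 'val': 32, 'extra': 83}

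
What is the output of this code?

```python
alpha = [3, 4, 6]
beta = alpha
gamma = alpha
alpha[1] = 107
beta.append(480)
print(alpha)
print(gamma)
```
[3, 107, 6, 480]
[3, 107, 6, 480]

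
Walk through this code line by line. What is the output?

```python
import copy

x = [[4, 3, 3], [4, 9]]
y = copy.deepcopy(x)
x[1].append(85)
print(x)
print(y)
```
[[4, 3, 3], [4, 9, 85]]
[[4, 3, 3], [4, 9]]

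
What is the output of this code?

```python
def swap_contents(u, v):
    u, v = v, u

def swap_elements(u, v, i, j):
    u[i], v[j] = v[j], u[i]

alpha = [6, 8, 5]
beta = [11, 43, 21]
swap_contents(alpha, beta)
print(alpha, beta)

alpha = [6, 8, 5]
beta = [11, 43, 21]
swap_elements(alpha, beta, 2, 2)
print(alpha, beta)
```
[6, 8, 5] [11, 43, 21]
[6, 8, 21] [11, 43, 5]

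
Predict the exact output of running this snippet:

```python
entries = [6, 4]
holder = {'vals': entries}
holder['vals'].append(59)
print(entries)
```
[6, 4, 59]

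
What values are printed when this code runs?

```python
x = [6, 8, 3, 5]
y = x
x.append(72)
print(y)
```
[6, 8, 3, 5, 72]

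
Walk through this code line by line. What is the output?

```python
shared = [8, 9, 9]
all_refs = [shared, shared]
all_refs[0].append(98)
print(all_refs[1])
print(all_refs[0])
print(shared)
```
[8, 9, 9, 98]
[8, 9, 9, 98]
[8, 9, 9, 98]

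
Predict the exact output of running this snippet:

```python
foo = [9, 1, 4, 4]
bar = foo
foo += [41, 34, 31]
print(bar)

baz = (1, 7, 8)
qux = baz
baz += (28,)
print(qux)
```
[9, 1, 4, 4, 41, 34, 31]
(1, 7, 8)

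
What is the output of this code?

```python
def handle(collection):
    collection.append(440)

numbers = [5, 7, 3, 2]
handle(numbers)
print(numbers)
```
[5, 7, 3, 2, 440]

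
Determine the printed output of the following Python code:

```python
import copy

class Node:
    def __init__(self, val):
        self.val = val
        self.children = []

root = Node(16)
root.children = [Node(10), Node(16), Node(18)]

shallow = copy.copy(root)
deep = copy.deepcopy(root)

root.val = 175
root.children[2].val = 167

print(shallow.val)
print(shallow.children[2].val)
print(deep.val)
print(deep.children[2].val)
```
16
167
16
18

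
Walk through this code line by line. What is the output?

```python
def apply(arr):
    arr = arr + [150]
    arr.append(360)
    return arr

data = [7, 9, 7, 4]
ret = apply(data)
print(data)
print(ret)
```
[7, 9, 7, 4]
[7, 9, 7, 4, 150, 360]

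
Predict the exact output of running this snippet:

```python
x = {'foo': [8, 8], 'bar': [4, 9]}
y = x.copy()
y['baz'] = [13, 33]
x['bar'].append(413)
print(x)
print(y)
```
{'foo': [8, 8], 'bar': [4, 9, 413]}
{'foo': [8, 8], 'bar': [4, 9, 413], 'baz': [13, 33]}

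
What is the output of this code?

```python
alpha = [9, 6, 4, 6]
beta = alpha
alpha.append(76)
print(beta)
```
[9, 6, 4, 6, 76]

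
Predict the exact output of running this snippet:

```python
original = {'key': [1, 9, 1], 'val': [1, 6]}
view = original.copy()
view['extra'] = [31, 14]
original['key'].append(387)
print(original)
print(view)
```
{'key': [1, 9, 1, 387], 'val': [1, 6]}
{'key': [1, 9, 1, 387], 'val': [1, 6], 'extra': [31, 14]}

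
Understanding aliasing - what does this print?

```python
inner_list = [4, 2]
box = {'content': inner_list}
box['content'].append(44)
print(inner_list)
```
[4, 2, 44]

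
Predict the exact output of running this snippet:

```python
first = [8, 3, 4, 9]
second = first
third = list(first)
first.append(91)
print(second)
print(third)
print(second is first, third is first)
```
[8, 3, 4, 9, 91]
[8, 3, 4, 9]
True False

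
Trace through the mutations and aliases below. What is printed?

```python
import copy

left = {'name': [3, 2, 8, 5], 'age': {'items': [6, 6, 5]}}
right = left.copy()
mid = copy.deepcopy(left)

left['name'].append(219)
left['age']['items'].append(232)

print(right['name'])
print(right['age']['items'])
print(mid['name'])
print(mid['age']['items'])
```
[3, 2, 8, 5, 219]
[6, 6, 5, 232]
[3, 2, 8, 5]
[6, 6, 5]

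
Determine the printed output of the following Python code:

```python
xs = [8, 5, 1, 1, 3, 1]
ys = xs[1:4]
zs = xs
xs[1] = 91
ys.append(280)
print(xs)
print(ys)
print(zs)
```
[8, 91, 1, 1, 3, 1]
[5, 1, 1, 280]
[8, 91, 1, 1, 3, 1]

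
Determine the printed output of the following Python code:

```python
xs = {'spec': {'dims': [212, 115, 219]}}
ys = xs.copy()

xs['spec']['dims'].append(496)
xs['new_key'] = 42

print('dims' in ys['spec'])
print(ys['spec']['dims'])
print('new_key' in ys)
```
True
[212, 115, 219, 496]
False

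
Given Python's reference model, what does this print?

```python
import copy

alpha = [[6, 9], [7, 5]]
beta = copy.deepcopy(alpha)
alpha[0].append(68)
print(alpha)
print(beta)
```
[[6, 9, 68], [7, 5]]
[[6, 9], [7, 5]]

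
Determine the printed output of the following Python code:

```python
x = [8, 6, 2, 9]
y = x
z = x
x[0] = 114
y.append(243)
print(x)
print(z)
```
[114, 6, 2, 9, 243]
[114, 6, 2, 9, 243]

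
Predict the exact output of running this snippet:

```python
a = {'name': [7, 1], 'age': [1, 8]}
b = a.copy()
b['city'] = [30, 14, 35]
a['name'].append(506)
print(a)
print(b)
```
{'name': [7, 1, 506], 'age': [1, 8]}
{'name': [7, 1, 506], 'age': [1, 8], 'city': [30, 14, 35]}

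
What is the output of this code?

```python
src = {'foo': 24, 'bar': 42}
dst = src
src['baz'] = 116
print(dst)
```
{'foo': 24, 'bar': 42, 'baz': 116}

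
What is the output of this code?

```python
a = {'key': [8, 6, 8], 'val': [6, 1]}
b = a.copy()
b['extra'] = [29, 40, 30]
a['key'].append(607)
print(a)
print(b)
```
{'key': [8, 6, 8, 607], 'val': [6, 1]}
{'key': [8, 6, 8, 607], 'val': [6, 1], 'extra': [29, 40, 30]}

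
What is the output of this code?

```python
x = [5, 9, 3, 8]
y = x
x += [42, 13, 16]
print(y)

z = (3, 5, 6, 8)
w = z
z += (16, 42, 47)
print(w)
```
[5, 9, 3, 8, 42, 13, 16]
(3, 5, 6, 8)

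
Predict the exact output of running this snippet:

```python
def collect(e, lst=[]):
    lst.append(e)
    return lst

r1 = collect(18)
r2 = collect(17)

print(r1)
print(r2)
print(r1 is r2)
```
[18, 17]
[18, 17]
True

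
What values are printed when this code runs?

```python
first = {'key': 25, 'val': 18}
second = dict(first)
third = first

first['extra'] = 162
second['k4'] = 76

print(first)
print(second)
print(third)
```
{'key': 25, 'val': 18, 'extra': 162}
{'key': 25, 'val': 18, 'k4': 76}
{'key': 25, 'val': 18, 'extra': 162}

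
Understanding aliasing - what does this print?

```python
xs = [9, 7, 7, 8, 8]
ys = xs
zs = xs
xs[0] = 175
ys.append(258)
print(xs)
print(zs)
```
[175, 7, 7, 8, 8, 258]
[175, 7, 7, 8, 8, 258]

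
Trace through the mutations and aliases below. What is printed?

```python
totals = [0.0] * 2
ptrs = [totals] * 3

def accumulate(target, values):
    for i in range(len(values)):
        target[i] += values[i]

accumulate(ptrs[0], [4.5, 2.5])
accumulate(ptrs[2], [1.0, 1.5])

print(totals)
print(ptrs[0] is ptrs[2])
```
[5.5, 4.0]
True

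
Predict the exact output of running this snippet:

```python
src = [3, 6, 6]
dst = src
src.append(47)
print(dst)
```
[3, 6, 6, 47]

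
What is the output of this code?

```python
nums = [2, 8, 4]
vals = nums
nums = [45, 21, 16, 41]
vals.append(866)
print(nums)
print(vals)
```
[45, 21, 16, 41]
[2, 8, 4, 866]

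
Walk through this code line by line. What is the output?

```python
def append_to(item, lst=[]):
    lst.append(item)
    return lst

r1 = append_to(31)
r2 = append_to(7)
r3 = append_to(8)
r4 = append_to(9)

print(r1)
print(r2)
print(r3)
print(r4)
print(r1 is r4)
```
[31, 7, 8, 9]
[31, 7, 8, 9]
[31, 7, 8, 9]
[31, 7, 8, 9]
True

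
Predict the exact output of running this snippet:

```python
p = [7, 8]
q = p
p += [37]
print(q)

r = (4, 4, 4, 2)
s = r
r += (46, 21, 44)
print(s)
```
[7, 8, 37]
(4, 4, 4, 2)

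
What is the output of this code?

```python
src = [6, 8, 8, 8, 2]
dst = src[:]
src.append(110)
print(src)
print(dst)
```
[6, 8, 8, 8, 2, 110]
[6, 8, 8, 8, 2]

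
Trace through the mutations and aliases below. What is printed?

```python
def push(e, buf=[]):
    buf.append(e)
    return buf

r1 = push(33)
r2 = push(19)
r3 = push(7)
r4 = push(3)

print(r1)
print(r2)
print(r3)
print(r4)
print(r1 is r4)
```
[33, 19, 7, 3]
[33, 19, 7, 3]
[33, 19, 7, 3]
[33, 19, 7, 3]
True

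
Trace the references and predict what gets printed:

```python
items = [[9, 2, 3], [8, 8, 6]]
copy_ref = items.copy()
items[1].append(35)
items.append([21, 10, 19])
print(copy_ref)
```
[[9, 2, 3], [8, 8, 6, 35]]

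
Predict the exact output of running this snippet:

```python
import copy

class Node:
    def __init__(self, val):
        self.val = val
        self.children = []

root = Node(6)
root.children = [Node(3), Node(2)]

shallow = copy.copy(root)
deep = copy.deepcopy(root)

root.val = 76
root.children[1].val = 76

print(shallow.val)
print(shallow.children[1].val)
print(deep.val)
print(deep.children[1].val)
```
6
76
6
2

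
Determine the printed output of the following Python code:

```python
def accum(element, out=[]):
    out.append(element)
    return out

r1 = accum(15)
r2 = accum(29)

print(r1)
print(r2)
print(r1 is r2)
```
[15, 29]
[15, 29]
True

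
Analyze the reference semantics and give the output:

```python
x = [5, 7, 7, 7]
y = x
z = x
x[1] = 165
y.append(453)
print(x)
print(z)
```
[5, 165, 7, 7, 453]
[5, 165, 7, 7, 453]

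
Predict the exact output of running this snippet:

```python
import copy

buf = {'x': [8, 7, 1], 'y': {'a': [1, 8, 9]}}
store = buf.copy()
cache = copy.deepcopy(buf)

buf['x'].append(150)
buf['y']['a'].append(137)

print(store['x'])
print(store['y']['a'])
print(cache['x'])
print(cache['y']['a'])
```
[8, 7, 1, 150]
[1, 8, 9, 137]
[8, 7, 1]
[1, 8, 9]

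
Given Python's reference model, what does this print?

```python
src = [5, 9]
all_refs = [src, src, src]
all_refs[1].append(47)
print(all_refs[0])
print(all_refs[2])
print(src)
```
[5, 9, 47]
[5, 9, 47]
[5, 9, 47]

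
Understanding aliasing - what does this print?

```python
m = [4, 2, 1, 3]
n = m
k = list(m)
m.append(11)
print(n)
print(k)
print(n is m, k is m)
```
[4, 2, 1, 3, 11]
[4, 2, 1, 3]
True False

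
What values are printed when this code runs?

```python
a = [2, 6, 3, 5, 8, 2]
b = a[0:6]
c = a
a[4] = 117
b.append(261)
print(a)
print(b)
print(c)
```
[2, 6, 3, 5, 117, 2]
[2, 6, 3, 5, 8, 2, 261]
[2, 6, 3, 5, 117, 2]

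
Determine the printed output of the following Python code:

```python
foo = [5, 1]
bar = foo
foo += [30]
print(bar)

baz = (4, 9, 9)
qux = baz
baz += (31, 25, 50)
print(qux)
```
[5, 1, 30]
(4, 9, 9)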